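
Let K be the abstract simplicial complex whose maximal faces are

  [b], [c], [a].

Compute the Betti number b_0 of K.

b_0 = 3.

K has 3 vertices.
rank ∂_0 = 0, rank ∂_1 = 0 ⇒ b_0 = 3 − 0 − 0 = 3. So H_0 = Z^3.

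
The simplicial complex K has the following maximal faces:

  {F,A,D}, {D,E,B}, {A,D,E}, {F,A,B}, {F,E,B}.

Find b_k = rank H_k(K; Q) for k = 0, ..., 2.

Fix the vertex order A < B < D < E < F and write every simplex with vertices in increasing order. Then dim K = 2 and the simplices of K are:

  0-simplices (5): A, B, D, E, F
  1-simplices (10): AB, AD, AE, AF, BD, BE, BF, DE, DF, EF
  2-simplices (5): ABF, ADE, ADF, BDE, BEF

so the chain groups are C_0 ≅ Z^5, C_1 ≅ Z^10, C_2 ≅ Z^5.

The boundary map ∂_1: C_1 → C_0 is given by ∂[p,q] = [q] − [p]. For instance
  ∂DE = E − D.
The 5×10 boundary matrix has rank 4 and Smith normal form diag(1,1,1,1).

Boundary ∂_2: C_2 → C_1 acts by ∂[p,q,r] = [q,r] − [p,r] + [p,q]. For instance
  ∂BDE = DE − BE + BD,
  ∂ADE = DE − AE + AD.
This gives a 10×5 integer matrix of rank 5; reducing to Smith normal form yields diagonal entries (1,1,1,1,1).

From H_k ≅ ker(∂_k) / im(∂_{k+1}) we obtain:

  H_0: rank C_0 − rank ∂_1 = 5 − 4 = 1, and the invariant factors of ∂_1 are all 1, so H_0 = Z.
  H_1: rank ker ∂_1 − rank ∂_2 = (10 − 4) − 5 = 1, and the invariant factors of ∂_2 are all 1, so H_1 = Z.
  H_2: rank ker ∂_2 − rank ∂_3 = (5 − 5) − 0 = 0, and there is no ∂_3, so H_2 = 0.

As a check, the Euler characteristic is 5 − 10 + 5 = 0, which agrees with 1 − 1 + 0 = 0.

Hence the Betti numbers are b_0 = 1, b_1 = 1, b_2 = 0.

b_0 = 1, b_1 = 1, b_2 = 0.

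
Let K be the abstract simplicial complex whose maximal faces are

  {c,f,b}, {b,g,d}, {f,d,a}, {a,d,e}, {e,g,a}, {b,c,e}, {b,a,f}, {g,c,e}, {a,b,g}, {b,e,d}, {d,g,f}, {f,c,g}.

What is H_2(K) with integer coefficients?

H_2 = 0.

Order the vertices as a < b < c < d < e < f < g. Listing each simplex with vertices in this order, K has dimension 2 with simplices:

  0-simplices (7): a, b, c, d, e, f, g
  1-simplices (18): ab, ad, ae, af, ag, bc, bd, be, bf, bg, ce, cf, cg, de, df, dg, eg, fg
  2-simplices (12): abf, abg, ade, adf, aeg, bce, bcf, bde, bdg, ceg, cfg, dfg

Hence C_0 ≅ Z^7, C_1 ≅ Z^18, C_2 ≅ Z^12.

∂_1: C_1 → C_0 is given by ∂[p,q] = [q] − [p]. For instance
  ∂cf = f − c.
As a 7×18 matrix over Z this has rank 6, with invariant factors (1,1,1,1,1,1).

The boundary map ∂_2: C_2 → C_1 maps a triangle to the signed sum of its edges. For instance
  ∂adf = df − af + ad,
  ∂ade = de − ae + ad.
This gives a 18×12 integer matrix of rank 12; reducing to Smith normal form yields diagonal entries (1,1,1,1,1,1,1,1,1,1,1,2).

Now H_k = ker ∂_k / im ∂_{k+1}, so:

  H_2: rank ker ∂_2 − rank ∂_3 = (12 − 12) − 0 = 0, and there is no ∂_3, so H_2 ≅ 0.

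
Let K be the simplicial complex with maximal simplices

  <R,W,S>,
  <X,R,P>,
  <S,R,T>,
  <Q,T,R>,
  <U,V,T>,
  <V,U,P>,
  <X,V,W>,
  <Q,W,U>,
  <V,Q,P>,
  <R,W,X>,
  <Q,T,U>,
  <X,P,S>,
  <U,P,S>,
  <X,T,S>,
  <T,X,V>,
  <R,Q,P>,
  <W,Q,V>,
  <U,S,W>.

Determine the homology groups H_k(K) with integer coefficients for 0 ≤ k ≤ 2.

H_0 ≅ Z,  H_1 ≅ Z ⊕ Z/2Z,  H_2 = 0.

K has 9 vertices, 27 edges, 18 triangles.
rank ∂_0 = 0, rank ∂_1 = 8 ⇒ b_0 = 9 − 0 − 8 = 1; all invariant factors of ∂_1 are 1 so no torsion. So H_0 ≅ Z.
rank ∂_1 = 8, rank ∂_2 = 18 ⇒ b_1 = 27 − 8 − 18 = 1; ∂_2 has invariant factor(s) [2] giving torsion. So H_1 ≅ Z ⊕ Z/2Z.
rank ∂_2 = 18, rank ∂_3 = 0 ⇒ b_2 = 18 − 18 − 0 = 0. So H_2 ≅ 0.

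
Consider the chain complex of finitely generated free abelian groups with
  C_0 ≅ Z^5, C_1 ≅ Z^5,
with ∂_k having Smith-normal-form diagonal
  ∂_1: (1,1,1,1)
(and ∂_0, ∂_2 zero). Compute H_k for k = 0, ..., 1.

H_0: b_0 = 5 − 0 − 4 = 1; torsion from ∂_1 factors > 1: none. So H_0 ≅ Z.
H_1: b_1 = 5 − 4 − 0 = 1; torsion from ∂_2 factors > 1: none. So H_1 ≅ Z.

H_0 ≅ Z,  H_1 ≅ Z.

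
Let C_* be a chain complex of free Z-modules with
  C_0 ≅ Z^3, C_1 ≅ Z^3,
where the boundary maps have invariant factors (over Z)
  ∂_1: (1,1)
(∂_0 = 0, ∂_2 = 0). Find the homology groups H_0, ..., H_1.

H_0 ≅ Z,  H_1 ≅ Z.

H_0: b_0 = 3 − 0 − 2 = 1; torsion from ∂_1 factors > 1: none. So H_0 ≅ Z.
H_1: b_1 = 3 − 2 − 0 = 1; torsion from ∂_2 factors > 1: none. So H_1 ≅ Z.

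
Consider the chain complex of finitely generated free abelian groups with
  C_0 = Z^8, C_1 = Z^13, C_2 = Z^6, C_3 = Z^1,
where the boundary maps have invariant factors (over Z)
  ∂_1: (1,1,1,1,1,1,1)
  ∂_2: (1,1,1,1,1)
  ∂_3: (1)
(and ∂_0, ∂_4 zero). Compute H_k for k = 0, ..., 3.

H_0 ≅ Z,  H_1 ≅ Z,  H_2 = 0,  H_3 = 0.

H_0: b_0 = 8 − 0 − 7 = 1; torsion from ∂_1 factors > 1: none. So H_0 ≅ Z.
H_1: b_1 = 13 − 7 − 5 = 1; torsion from ∂_2 factors > 1: none. So H_1 ≅ Z.
H_2: b_2 = 6 − 5 − 1 = 0; torsion from ∂_3 factors > 1: none. So H_2 ≅ 0.
H_3: b_3 = 1 − 1 − 0 = 0; torsion from ∂_4 factors > 1: none. So H_3 ≅ 0.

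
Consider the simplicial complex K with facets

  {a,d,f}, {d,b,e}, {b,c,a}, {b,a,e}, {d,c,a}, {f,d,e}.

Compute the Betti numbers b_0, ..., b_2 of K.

We work with the vertex ordering a < b < c < d < e < f. The simplices of K, each written with vertices in increasing order, are:

  0-simplices (6): a, b, c, d, e, f
  1-simplices (12): ab, ac, ad, ae, af, bc, bd, be, cd, de, df, ef
  2-simplices (6): abc, abe, acd, adf, bde, def

Hence C_0 ≅ Z^6, C_1 ≅ Z^12, C_2 ≅ Z^6.

Boundary ∂_1: C_1 → C_0 maps an edge to its endpoints' difference, ∂[p,q] = q − p. For instance
  ∂ac = c − a.
This gives a 6×12 integer matrix of rank 5; reducing to Smith normal form yields diagonal entries (1,1,1,1,1).

Boundary ∂_2: C_2 → C_1 maps a triangle to the signed sum of its edges. For instance
  ∂adf = df − af + ad,
  ∂bde = de − be + bd.
This gives a 12×6 integer matrix of rank 6; reducing to Smith normal form yields diagonal entries (1,1,1,1,1,1).

Computing H_k = (kernel of ∂_k) / (image of ∂_{k+1}):

  H_0: rank C_0 − rank ∂_1 = 6 − 5 = 1, and the invariant factors of ∂_1 are all 1, so H_0 ≅ Z.
  H_1: rank ker ∂_1 − rank ∂_2 = (12 − 5) − 6 = 1, and the invariant factors of ∂_2 are all 1, so H_1 ≅ Z.
  H_2: rank ker ∂_2 − rank ∂_3 = (6 − 6) − 0 = 0, and there is no ∂_3, so H_2 ≅ 0.

Hence the Betti numbers are b_0 = 1, b_1 = 1, b_2 = 0.

b_0 = 1, b_1 = 1, b_2 = 0.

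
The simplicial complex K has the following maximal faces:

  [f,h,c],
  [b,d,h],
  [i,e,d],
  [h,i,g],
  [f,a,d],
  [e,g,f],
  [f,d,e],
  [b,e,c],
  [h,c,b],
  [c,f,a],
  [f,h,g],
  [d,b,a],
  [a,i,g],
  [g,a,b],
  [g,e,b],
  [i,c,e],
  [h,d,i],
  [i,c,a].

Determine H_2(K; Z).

H_2 ≅ Z.

Order the vertices as a < b < c < d < e < f < g < h < i. Listing each simplex with vertices in this order, K has dimension 2 with simplices:

  0-simplices (9): a, b, c, d, e, f, g, h, i
  1-simplices (27): ab, ac, ad, af, ag, ai, bc, bd, be, bg, bh, ce, cf, ch, ci, de, df, dh, di, ef, eg, ei, fg, fh, gh, gi, hi
  2-simplices (18): abd, abg, acf, aci, adf, agi, bce, bch, bdh, beg, cei, cfh, def, dei, dhi, efg, fgh, ghi

giving chain groups C_0 ≅ Z^9, C_1 ≅ Z^27, C_2 ≅ Z^18.

The boundary map ∂_1: C_1 → C_0 is given by ∂[p,q] = [q] − [p]. For instance
  ∂bc = c − b.
The resulting 9×27 matrix has rank 8, and its Smith normal form has invariant factors (1,1,1,1,1,1,1,1).

Boundary ∂_2: C_2 → C_1 sends each 2-simplex [p,q,r] to [q,r] − [p,r] + [p,q]. For instance
  ∂abd = bd − ad + ab,
  ∂def = ef − df + de.
This gives a 27×18 integer matrix of rank 17; reducing to Smith normal form yields diagonal entries (1,1,1,1,1,1,1,1,1,1,1,1,1,1,1,1,1).

Computing H_k = (kernel of ∂_k) / (image of ∂_{k+1}):

  H_2: rank ker ∂_2 − rank ∂_3 = (18 − 17) − 0 = 1, and there is no ∂_3, so H_2 ≅ Z.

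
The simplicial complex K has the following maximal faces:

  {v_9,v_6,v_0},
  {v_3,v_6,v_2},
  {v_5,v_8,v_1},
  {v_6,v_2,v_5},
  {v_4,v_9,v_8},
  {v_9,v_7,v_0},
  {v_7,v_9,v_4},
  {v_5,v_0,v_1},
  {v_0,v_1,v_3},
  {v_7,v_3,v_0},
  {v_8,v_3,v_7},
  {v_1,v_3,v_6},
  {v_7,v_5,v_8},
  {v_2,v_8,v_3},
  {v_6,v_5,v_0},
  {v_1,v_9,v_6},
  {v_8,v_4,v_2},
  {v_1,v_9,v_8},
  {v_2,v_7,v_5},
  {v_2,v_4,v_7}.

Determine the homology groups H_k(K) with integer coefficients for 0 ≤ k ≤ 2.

We work with the vertex ordering v_0 < v_1 < v_2 < v_3 < v_4 < v_5 < v_6 < v_7 < v_8 < v_9. The simplices of K, each written with vertices in increasing order, are:

  0-simplices (10): [v_0], [v_1], [v_2], [v_3], [v_4], [v_5], [v_6], [v_7], [v_8], [v_9]
  1-simplices (30): (30 of them)
  2-simplices (20): (20 of them)

Hence C_0 ≅ Z^10, C_1 ≅ Z^30, C_2 ≅ Z^20.

The boundary map ∂_1: C_1 → C_0 maps an edge to its endpoints' difference, ∂[p,q] = q − p. For instance
  ∂[v_3,v_6] = [v_6] − [v_3].
The resulting 10×30 matrix has rank 9, and its Smith normal form has invariant factors (1,1,1,1,1,1,1,1,1).

∂_2: C_2 → C_1 maps a triangle to the signed sum of its edges. For instance
  ∂[v_0,v_1,v_3] = [v_1,v_3] − [v_0,v_3] + [v_0,v_1],
  ∂[v_2,v_5,v_7] = [v_5,v_7] − [v_2,v_7] + [v_2,v_5].
As a 30×20 matrix over Z this has rank 20, with invariant factors (1,1,1,1,1,1,1,1,1,1,1,1,1,1,1,1,1,1,1,2).

From H_k ≅ ker(∂_k) / im(∂_{k+1}) we obtain:

  H_0: rank C_0 − rank ∂_1 = 10 − 9 = 1, and the invariant factors of ∂_1 are all 1, so H_0 ≅ Z.
  H_1: rank ker ∂_1 − rank ∂_2 = (30 − 9) − 20 = 1, and ∂_2 has invariant factor 2 > 1, so H_1 ≅ Z × Z/2.
  H_2: rank ker ∂_2 − rank ∂_3 = (20 − 20) − 0 = 0, and there is no ∂_3, so H_2 ≅ 0.

As a check, the Euler characteristic is 10 − 30 + 20 = 0, which agrees with 1 − 1 + 0 = 0.

H_0 ≅ Z,  H_1 ≅ Z × Z/2,  H_2 = 0.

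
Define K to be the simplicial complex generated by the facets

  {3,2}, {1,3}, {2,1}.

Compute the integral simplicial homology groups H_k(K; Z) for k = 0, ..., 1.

H_0 = Z,  H_1 = Z.

We work with the vertex ordering 1 < 2 < 3. The simplices of K, each written with vertices in increasing order, are:

  0-simplices (3): [1], [2], [3]
  1-simplices (3): [1,2], [1,3], [2,3]

giving chain groups C_0 ≅ Z^3, C_1 ≅ Z^3.

∂_1: C_1 → C_0 is given by ∂[p,q] = [q] − [p].
The resulting 3×3 matrix has rank 2, and its Smith normal form has invariant factors (1,1).

Reading off H_k = ker ∂_k / im ∂_{k+1}:

  H_0: rank C_0 − rank ∂_1 = 3 − 2 = 1, and the invariant factors of ∂_1 are all 1, so H_0 ≅ Z.
  H_1: rank ker ∂_1 − rank ∂_2 = (3 − 2) − 0 = 1, and there is no ∂_2, so H_1 ≅ Z.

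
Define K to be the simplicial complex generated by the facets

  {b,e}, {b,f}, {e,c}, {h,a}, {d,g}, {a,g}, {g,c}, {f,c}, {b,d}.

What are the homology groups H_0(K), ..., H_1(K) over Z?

Take the total order a < b < c < d < e < f < g < h on the vertex set. Then K (dimension 1) consists of the simplices:

  0-simplices (8): a, b, c, d, e, f, g, h
  1-simplices (9): ag, ah, bd, be, bf, ce, cf, cg, dg

so the chain groups are C_0 ≅ Z^8, C_1 ≅ Z^9.

Boundary ∂_1: C_1 → C_0 maps an edge to its endpoints' difference, ∂[p,q] = q − p.
As a 8×9 matrix over Z this has rank 7, with invariant factors (1,1,1,1,1,1,1).

From H_k ≅ ker(∂_k) / im(∂_{k+1}) we obtain:

  H_0: rank C_0 − rank ∂_1 = 8 − 7 = 1, and the invariant factors of ∂_1 are all 1, so H_0 = Z.
  H_1: rank ker ∂_1 − rank ∂_2 = (9 − 7) − 0 = 2, and there is no ∂_2, so H_1 = Z^2.

H_0 ≅ Z,  H_1 ≅ Z^2.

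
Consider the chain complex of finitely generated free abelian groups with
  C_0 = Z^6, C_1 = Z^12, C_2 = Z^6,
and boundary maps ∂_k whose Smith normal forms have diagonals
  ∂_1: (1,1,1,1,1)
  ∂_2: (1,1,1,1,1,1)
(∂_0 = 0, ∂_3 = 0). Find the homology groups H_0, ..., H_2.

H_0: b_0 = 6 − 0 − 5 = 1; torsion from ∂_1 factors > 1: none. So H_0 = Z.
H_1: b_1 = 12 − 5 − 6 = 1; torsion from ∂_2 factors > 1: none. So H_1 = Z.
H_2: b_2 = 6 − 6 − 0 = 0; torsion from ∂_3 factors > 1: none. So H_2 = 0.

H_0 = Z,  H_1 = Z,  H_2 = 0.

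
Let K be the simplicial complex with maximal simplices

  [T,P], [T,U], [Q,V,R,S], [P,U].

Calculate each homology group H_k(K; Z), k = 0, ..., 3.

H_0 = Z^2,  H_1 = Z,  H_2 = 0,  H_3 = 0.

Fix the vertex order P < Q < R < S < T < U < V and write every simplex with vertices in increasing order. Then dim K = 3 and the simplices of K are:

  0-simplices (7): P, Q, R, S, T, U, V
  1-simplices (9): PT, PU, QR, QS, QV, RS, RV, SV, TU
  2-simplices (4): QRS, QRV, QSV, RSV
  3-simplices (1): QRSV

so the chain groups are C_0 ≅ Z^7, C_1 ≅ Z^9, C_2 ≅ Z^4, C_3 ≅ Z^1.

The boundary map ∂_1: C_1 → C_0 is given by ∂[p,q] = [q] − [p].
This gives a 7×9 integer matrix of rank 5; reducing to Smith normal form yields diagonal entries (1,1,1,1,1).

∂_2: C_2 → C_1 acts by ∂[p,q,r] = [q,r] − [p,r] + [p,q]. For instance
  ∂QRS = RS − QS + QR,
  ∂QSV = SV − QV + QS.
The 9×4 boundary matrix has rank 3 and Smith normal form diag(1,1,1).

The boundary map ∂_3: C_3 → C_2 sends each 3-simplex σ to the alternating sum Σ_i (−1)^i (σ with its i-th vertex removed). For instance
  ∂QRSV = RSV − QSV + QRV − QRS.
The 4×1 boundary matrix has rank 1 and Smith normal form diag(1).

Computing H_k = (kernel of ∂_k) / (image of ∂_{k+1}):

  H_0: rank C_0 − rank ∂_1 = 7 − 5 = 2, and the invariant factors of ∂_1 are all 1, so H_0 = Z^2.
  H_1: rank ker ∂_1 − rank ∂_2 = (9 − 5) − 3 = 1, and the invariant factors of ∂_2 are all 1, so H_1 = Z.
  H_2: rank ker ∂_2 − rank ∂_3 = (4 − 3) − 1 = 0, and the invariant factors of ∂_3 are all 1, so H_2 = 0.
  H_3: rank ker ∂_3 − rank ∂_4 = (1 − 1) − 0 = 0, and there is no ∂_4, so H_3 = 0.

As a check, the Euler characteristic is 7 − 9 + 4 − 1 = 1, which agrees with 2 − 1 + 0 − 0 = 1.
(K is a triangulation of the disjoint union of the 3-simplex and the circle S^1.)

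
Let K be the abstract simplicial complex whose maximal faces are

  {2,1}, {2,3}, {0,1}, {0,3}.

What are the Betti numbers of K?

Take the total order 0 < 1 < 2 < 3 on the vertex set. Then K (dimension 1) consists of the simplices:

  0-simplices (4): [0], [1], [2], [3]
  1-simplices (4): [0,1], [0,3], [1,2], [2,3]

giving chain groups C_0 ≅ Z^4, C_1 ≅ Z^4.

∂_1: C_1 → C_0 is given by ∂[p,q] = [q] − [p].
The 4×4 boundary matrix has rank 3 and Smith normal form diag(1,1,1).

Reading off H_k = ker ∂_k / im ∂_{k+1}:

  H_0: rank C_0 − rank ∂_1 = 4 − 3 = 1, and the invariant factors of ∂_1 are all 1, so H_0 = Z.
  H_1: rank ker ∂_1 − rank ∂_2 = (4 − 3) − 0 = 1, and there is no ∂_2, so H_1 = Z.

As a check, the Euler characteristic is 4 − 4 = 0, which agrees with 1 − 1 = 0.

Hence the Betti numbers are b_0 = 1, b_1 = 1.

b_0 = 1, b_1 = 1.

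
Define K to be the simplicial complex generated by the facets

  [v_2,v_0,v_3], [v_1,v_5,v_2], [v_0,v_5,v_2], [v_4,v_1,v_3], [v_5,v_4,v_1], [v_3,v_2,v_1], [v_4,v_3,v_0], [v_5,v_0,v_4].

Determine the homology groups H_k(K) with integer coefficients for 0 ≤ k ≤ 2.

We work with the vertex ordering v_0 < v_1 < v_2 < v_3 < v_4 < v_5. The simplices of K, each written with vertices in increasing order, are:

  0-simplices (6): [v_0], [v_1], [v_2], [v_3], [v_4], [v_5]
  1-simplices (12): [v_0,v_2], [v_0,v_3], [v_0,v_4], [v_0,v_5], [v_1,v_2], [v_1,v_3], [v_1,v_4], [v_1,v_5], [v_2,v_3], [v_2,v_5], [v_3,v_4], [v_4,v_5]
  2-simplices (8): [v_0,v_2,v_3], [v_0,v_2,v_5], [v_0,v_3,v_4], [v_0,v_4,v_5], [v_1,v_2,v_3], [v_1,v_2,v_5], [v_1,v_3,v_4], [v_1,v_4,v_5]

Hence C_0 ≅ Z^6, C_1 ≅ Z^12, C_2 ≅ Z^8.

The boundary map ∂_1: C_1 → C_0 maps an edge to its endpoints' difference, ∂[p,q] = q − p. For instance
  ∂[v_4,v_5] = [v_5] − [v_4].
This gives a 6×12 integer matrix of rank 5; reducing to Smith normal form yields diagonal entries (1,1,1,1,1).

∂_2: C_2 → C_1 maps a triangle to the signed sum of its edges. For instance
  ∂[v_0,v_2,v_3] = [v_2,v_3] − [v_0,v_3] + [v_0,v_2],
  ∂[v_1,v_2,v_3] = [v_2,v_3] − [v_1,v_3] + [v_1,v_2].
As a 12×8 matrix over Z this has rank 7, with invariant factors (1,1,1,1,1,1,1).

From H_k ≅ ker(∂_k) / im(∂_{k+1}) we obtain:

  H_0: rank C_0 − rank ∂_1 = 6 − 5 = 1, and the invariant factors of ∂_1 are all 1, so H_0 ≅ Z.
  H_1: rank ker ∂_1 − rank ∂_2 = (12 − 5) − 7 = 0, and the invariant factors of ∂_2 are all 1, so H_1 ≅ 0.
  H_2: rank ker ∂_2 − rank ∂_3 = (8 − 7) − 0 = 1, and there is no ∂_3, so H_2 ≅ Z.

H_0 ≅ Z,  H_1 = 0,  H_2 ≅ Z.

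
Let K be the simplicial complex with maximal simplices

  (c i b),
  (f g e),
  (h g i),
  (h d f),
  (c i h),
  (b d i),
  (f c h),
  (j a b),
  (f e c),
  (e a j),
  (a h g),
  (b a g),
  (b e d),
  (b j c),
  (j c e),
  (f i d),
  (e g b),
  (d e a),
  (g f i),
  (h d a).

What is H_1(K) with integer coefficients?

H_1 ≅ Z ⊕ Z/2.

Fix the vertex order a < b < c < d < e < f < g < h < i < j and write every simplex with vertices in increasing order. Then dim K = 2 and the simplices of K are:

  0-simplices (10): a, b, c, d, e, f, g, h, i, j
  1-simplices (30): ab, ad, ae, ag, ah, aj, bc, bd, be, bg, bi, bj, ce, cf, ch, ci, cj, de, df, dh, di, ef, eg, ej, fg, fh, fi, gh, gi, hi
  2-simplices (20): abg, abj, ade, adh, aej, agh, bci, bcj, bde, bdi, beg, cef, cej, cfh, chi, dfh, dfi, efg, fgi, ghi

Hence C_0 ≅ Z^10, C_1 ≅ Z^30, C_2 ≅ Z^20.

∂_1: C_1 → C_0 sends each edge [p,q] (with p < q) to q − p. For instance
  ∂gi = i − g.
The resulting 10×30 matrix has rank 9, and its Smith normal form has invariant factors (1,1,1,1,1,1,1,1,1).

The boundary map ∂_2: C_2 → C_1 sends each 2-simplex [p,q,r] to [q,r] − [p,r] + [p,q]. For instance
  ∂dfi = fi − di + df,
  ∂abj = bj − aj + ab.
The 30×20 boundary matrix has rank 20 and Smith normal form diag(1,1,1,1,1,1,1,1,1,1,1,1,1,1,1,1,1,1,1,2).

Now H_k = ker ∂_k / im ∂_{k+1}, so:

  H_1: rank ker ∂_1 − rank ∂_2 = (30 − 9) − 20 = 1, and ∂_2 has invariant factor 2 > 1, so H_1 = Z ⊕ Z/2.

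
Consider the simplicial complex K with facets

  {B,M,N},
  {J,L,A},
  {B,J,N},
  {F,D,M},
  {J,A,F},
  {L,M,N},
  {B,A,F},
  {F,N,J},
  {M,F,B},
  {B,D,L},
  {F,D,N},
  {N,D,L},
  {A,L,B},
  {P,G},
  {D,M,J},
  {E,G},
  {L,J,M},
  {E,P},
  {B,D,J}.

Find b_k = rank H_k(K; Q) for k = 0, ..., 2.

b_0 = 2, b_1 = 3, b_2 = 1.

Take the total order A < B < D < E < F < G < J < L < M < N < P on the vertex set. Then K (dimension 2) consists of the simplices:

  0-simplices (11): A, B, D, E, F, G, J, L, M, N, P
  1-simplices (27): AB, AF, AJ, AL, BD, BF, BJ, BL, BM, BN, DF, DJ, DL, DM, DN, EG, EP, FJ, FM, FN, GP, JL, JM, JN, LM, LN, MN
  2-simplices (16): ABF, ABL, AFJ, AJL, BDJ, BDL, BFM, BJN, BMN, DFM, DFN, DJM, DLN, FJN, JLM, LMN

giving chain groups C_0 ≅ Z^11, C_1 ≅ Z^27, C_2 ≅ Z^16.

The boundary map ∂_1: C_1 → C_0 sends each edge [p,q] (with p < q) to q − p. For instance
  ∂JL = L − J.
The resulting 11×27 matrix has rank 9, and its Smith normal form has invariant factors (1,1,1,1,1,1,1,1,1).

Boundary ∂_2: C_2 → C_1 sends each 2-simplex [p,q,r] to [q,r] − [p,r] + [p,q]. For instance
  ∂FJN = JN − FN + FJ,
  ∂BDJ = DJ − BJ + BD.
This gives a 27×16 integer matrix of rank 15; reducing to Smith normal form yields diagonal entries (1,1,1,1,1,1,1,1,1,1,1,1,1,1,1).

Computing H_k = (kernel of ∂_k) / (image of ∂_{k+1}):

  H_0: rank C_0 − rank ∂_1 = 11 − 9 = 2, and the invariant factors of ∂_1 are all 1, so H_0 ≅ Z^2.
  H_1: rank ker ∂_1 − rank ∂_2 = (27 − 9) − 15 = 3, and the invariant factors of ∂_2 are all 1, so H_1 ≅ Z^3.
  H_2: rank ker ∂_2 − rank ∂_3 = (16 − 15) − 0 = 1, and there is no ∂_3, so H_2 ≅ Z.

Hence the Betti numbers are b_0 = 2, b_1 = 3, b_2 = 1.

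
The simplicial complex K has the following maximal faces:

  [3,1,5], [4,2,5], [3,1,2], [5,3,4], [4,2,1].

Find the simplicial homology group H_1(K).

H_1 ≅ Z.

Order the vertices as 1 < 2 < 3 < 4 < 5. Listing each simplex with vertices in this order, K has dimension 2 with simplices:

  0-simplices (5): [1], [2], [3], [4], [5]
  1-simplices (10): [1,2], [1,3], [1,4], [1,5], [2,3], [2,4], [2,5], [3,4], [3,5], [4,5]
  2-simplices (5): [1,2,3], [1,2,4], [1,3,5], [2,4,5], [3,4,5]

Hence C_0 ≅ Z^5, C_1 ≅ Z^10, C_2 ≅ Z^5.

Boundary ∂_1: C_1 → C_0 sends each edge [p,q] (with p < q) to q − p. For instance
  ∂[2,3] = [3] − [2].
As a 5×10 matrix over Z this has rank 4, with invariant factors (1,1,1,1).

∂_2: C_2 → C_1 acts by ∂[p,q,r] = [q,r] − [p,r] + [p,q]. For instance
  ∂[3,4,5] = [4,5] − [3,5] + [3,4],
  ∂[1,2,3] = [2,3] − [1,3] + [1,2].
The resulting 10×5 matrix has rank 5, and its Smith normal form has invariant factors (1,1,1,1,1).

Computing H_k = (kernel of ∂_k) / (image of ∂_{k+1}):

  H_1: rank ker ∂_1 − rank ∂_2 = (10 − 4) − 5 = 1, and the invariant factors of ∂_2 are all 1, so H_1 = Z.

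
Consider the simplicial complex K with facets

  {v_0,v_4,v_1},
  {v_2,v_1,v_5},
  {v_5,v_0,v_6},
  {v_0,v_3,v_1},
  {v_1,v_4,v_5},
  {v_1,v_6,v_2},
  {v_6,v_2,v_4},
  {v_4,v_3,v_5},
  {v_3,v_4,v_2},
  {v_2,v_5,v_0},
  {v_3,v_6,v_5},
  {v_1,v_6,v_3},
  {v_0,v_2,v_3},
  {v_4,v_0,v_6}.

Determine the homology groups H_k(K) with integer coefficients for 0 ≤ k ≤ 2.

H_0 = Z,  H_1 = Z^2,  H_2 = Z.

Take the total order v_0 < v_1 < v_2 < v_3 < v_4 < v_5 < v_6 on the vertex set. Then K (dimension 2) consists of the simplices:

  0-simplices (7): [v_0], [v_1], [v_2], [v_3], [v_4], [v_5], [v_6]
  1-simplices (21): (21 of them)
  2-simplices (14): (14 of them)

so the chain groups are C_0 ≅ Z^7, C_1 ≅ Z^21, C_2 ≅ Z^14.

Boundary ∂_1: C_1 → C_0 is given by ∂[p,q] = [q] − [p].
This gives a 7×21 integer matrix of rank 6; reducing to Smith normal form yields diagonal entries (1,1,1,1,1,1).

Boundary ∂_2: C_2 → C_1 acts by ∂[p,q,r] = [q,r] − [p,r] + [p,q]. For instance
  ∂[v_0,v_5,v_6] = [v_5,v_6] − [v_0,v_6] + [v_0,v_5],
  ∂[v_0,v_1,v_3] = [v_1,v_3] − [v_0,v_3] + [v_0,v_1].
The 21×14 boundary matrix has rank 13 and Smith normal form diag(1,1,1,1,1,1,1,1,1,1,1,1,1).

Now H_k = ker ∂_k / im ∂_{k+1}, so:

  H_0: rank C_0 − rank ∂_1 = 7 − 6 = 1, and the invariant factors of ∂_1 are all 1, so H_0 ≅ Z.
  H_1: rank ker ∂_1 − rank ∂_2 = (21 − 6) − 13 = 2, and the invariant factors of ∂_2 are all 1, so H_1 ≅ Z^2.
  H_2: rank ker ∂_2 − rank ∂_3 = (14 − 13) − 0 = 1, and there is no ∂_3, so H_2 ≅ Z.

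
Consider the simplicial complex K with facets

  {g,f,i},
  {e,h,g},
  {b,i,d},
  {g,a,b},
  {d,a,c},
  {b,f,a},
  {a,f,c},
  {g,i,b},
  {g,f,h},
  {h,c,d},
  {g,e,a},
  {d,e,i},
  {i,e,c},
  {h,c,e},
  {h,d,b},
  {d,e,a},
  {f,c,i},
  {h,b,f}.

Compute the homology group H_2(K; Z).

H_2 = 0.

Order the vertices as a < b < c < d < e < f < g < h < i. Listing each simplex with vertices in this order, K has dimension 2 with simplices:

  0-simplices (9): a, b, c, d, e, f, g, h, i
  1-simplices (27): ab, ac, ad, ae, af, ag, bd, bf, bg, bh, bi, cd, ce, cf, ch, ci, de, dh, di, eg, eh, ei, fg, fh, fi, gh, gi
  2-simplices (18): abf, abg, acd, acf, ade, aeg, bdh, bdi, bfh, bgi, cdh, ceh, cei, cfi, dei, egh, fgh, fgi

giving chain groups C_0 ≅ Z^9, C_1 ≅ Z^27, C_2 ≅ Z^18.

Boundary ∂_1: C_1 → C_0 maps an edge to its endpoints' difference, ∂[p,q] = q − p.
This gives a 9×27 integer matrix of rank 8; reducing to Smith normal form yields diagonal entries (1,1,1,1,1,1,1,1).

Boundary ∂_2: C_2 → C_1 maps a triangle to the signed sum of its edges. For instance
  ∂ceh = eh − ch + ce,
  ∂acd = cd − ad + ac.
This gives a 27×18 integer matrix of rank 18; reducing to Smith normal form yields diagonal entries (1,1,1,1,1,1,1,1,1,1,1,1,1,1,1,1,1,2).

Computing H_k = (kernel of ∂_k) / (image of ∂_{k+1}):

  H_2: rank ker ∂_2 − rank ∂_3 = (18 − 18) − 0 = 0, and there is no ∂_3, so H_2 = 0.

(K is a triangulation of the Klein bottle.)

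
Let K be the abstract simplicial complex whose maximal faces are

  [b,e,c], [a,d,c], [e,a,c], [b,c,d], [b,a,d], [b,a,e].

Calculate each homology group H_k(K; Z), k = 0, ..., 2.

H_0 ≅ Z,  H_1 = 0,  H_2 ≅ Z.

Fix the vertex order a < b < c < d < e and write every simplex with vertices in increasing order. Then dim K = 2 and the simplices of K are:

  0-simplices (5): a, b, c, d, e
  1-simplices (9): ab, ac, ad, ae, bc, bd, be, cd, ce
  2-simplices (6): abd, abe, acd, ace, bcd, bce

giving chain groups C_0 ≅ Z^5, C_1 ≅ Z^9, C_2 ≅ Z^6.

Boundary ∂_1: C_1 → C_0 maps an edge to its endpoints' difference, ∂[p,q] = q − p.
This gives a 5×9 integer matrix of rank 4; reducing to Smith normal form yields diagonal entries (1,1,1,1).

Boundary ∂_2: C_2 → C_1 sends each 2-simplex [p,q,r] to [q,r] − [p,r] + [p,q]. For instance
  ∂bcd = cd − bd + bc,
  ∂abe = be − ae + ab.
The 9×6 boundary matrix has rank 5 and Smith normal form diag(1,1,1,1,1).

From H_k ≅ ker(∂_k) / im(∂_{k+1}) we obtain:

  H_0: rank C_0 − rank ∂_1 = 5 − 4 = 1, and the invariant factors of ∂_1 are all 1, so H_0 = Z.
  H_1: rank ker ∂_1 − rank ∂_2 = (9 − 4) − 5 = 0, and the invariant factors of ∂_2 are all 1, so H_1 = 0.
  H_2: rank ker ∂_2 − rank ∂_3 = (6 − 5) − 0 = 1, and there is no ∂_3, so H_2 = Z.

As a check, the Euler characteristic is 5 − 9 + 6 = 2, which agrees with 1 − 0 + 1 = 2.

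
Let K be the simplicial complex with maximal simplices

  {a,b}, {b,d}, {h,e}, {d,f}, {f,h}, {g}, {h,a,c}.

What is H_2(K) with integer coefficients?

H_2 = 0.

Order the vertices as a < b < c < d < e < f < g < h. Listing each simplex with vertices in this order, K has dimension 2 with simplices:

  0-simplices (8): a, b, c, d, e, f, g, h
  1-simplices (8): ab, ac, ah, bd, ch, df, eh, fh
  2-simplices (1): ach

Hence C_0 ≅ Z^8, C_1 ≅ Z^8, C_2 ≅ Z^1.

∂_1: C_1 → C_0 is given by ∂[p,q] = [q] − [p].
The 8×8 boundary matrix has rank 6 and Smith normal form diag(1,1,1,1,1,1).

Boundary ∂_2: C_2 → C_1 maps a triangle to the signed sum of its edges. For instance
  ∂ach = ch − ah + ac.
This gives a 8×1 integer matrix of rank 1; reducing to Smith normal form yields diagonal entries (1).

Now H_k = ker ∂_k / im ∂_{k+1}, so:

  H_2: rank ker ∂_2 − rank ∂_3 = (1 − 1) − 0 = 0, and there is no ∂_3, so H_2 ≅ 0.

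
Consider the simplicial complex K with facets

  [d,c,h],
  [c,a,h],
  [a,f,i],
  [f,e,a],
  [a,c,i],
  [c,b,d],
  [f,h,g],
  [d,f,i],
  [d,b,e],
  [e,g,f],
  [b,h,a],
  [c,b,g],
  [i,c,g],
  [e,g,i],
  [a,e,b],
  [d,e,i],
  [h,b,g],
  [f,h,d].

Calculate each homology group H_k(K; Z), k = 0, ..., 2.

K has 9 vertices, 27 edges, 18 triangles.
rank ∂_0 = 0, rank ∂_1 = 8 ⇒ b_0 = 9 − 0 − 8 = 1; all invariant factors of ∂_1 are 1 so no torsion. So H_0 ≅ Z.
rank ∂_1 = 8, rank ∂_2 = 18 ⇒ b_1 = 27 − 8 − 18 = 1; ∂_2 has invariant factor(s) [2] giving torsion. So H_1 ≅ Z ⊕ Z_2.
rank ∂_2 = 18, rank ∂_3 = 0 ⇒ b_2 = 18 − 18 − 0 = 0. So H_2 ≅ 0.

H_0 = Z,  H_1 = Z ⊕ Z_2,  H_2 = 0.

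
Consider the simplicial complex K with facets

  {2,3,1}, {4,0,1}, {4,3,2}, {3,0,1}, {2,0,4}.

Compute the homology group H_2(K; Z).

Take the total order 0 < 1 < 2 < 3 < 4 on the vertex set. Then K (dimension 2) consists of the simplices:

  0-simplices (5): [0], [1], [2], [3], [4]
  1-simplices (10): [0,1], [0,2], [0,3], [0,4], [1,2], [1,3], [1,4], [2,3], [2,4], [3,4]
  2-simplices (5): [0,1,3], [0,1,4], [0,2,4], [1,2,3], [2,3,4]

Hence C_0 ≅ Z^5, C_1 ≅ Z^10, C_2 ≅ Z^5.

Boundary ∂_1: C_1 → C_0 sends each edge [p,q] (with p < q) to q − p.
The 5×10 boundary matrix has rank 4 and Smith normal form diag(1,1,1,1).

The boundary map ∂_2: C_2 → C_1 maps a triangle to the signed sum of its edges. For instance
  ∂[0,1,3] = [1,3] − [0,3] + [0,1],
  ∂[0,2,4] = [2,4] − [0,4] + [0,2].
This gives a 10×5 integer matrix of rank 5; reducing to Smith normal form yields diagonal entries (1,1,1,1,1).

Computing H_k = (kernel of ∂_k) / (image of ∂_{k+1}):

  H_2: rank ker ∂_2 − rank ∂_3 = (5 − 5) − 0 = 0, and there is no ∂_3, so H_2 = 0.

H_2 ≅ 0.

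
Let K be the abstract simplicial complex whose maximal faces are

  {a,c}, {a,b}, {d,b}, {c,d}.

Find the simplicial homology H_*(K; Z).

H_0 ≅ Z,  H_1 ≅ Z.

Fix the vertex order a < b < c < d and write every simplex with vertices in increasing order. Then dim K = 1 and the simplices of K are:

  0-simplices (4): a, b, c, d
  1-simplices (4): ab, ac, bd, cd

so the chain groups are C_0 ≅ Z^4, C_1 ≅ Z^4.

∂_1: C_1 → C_0 sends each edge [p,q] (with p < q) to q − p. For instance
  ∂cd = d − c.
This gives a 4×4 integer matrix of rank 3; reducing to Smith normal form yields diagonal entries (1,1,1).

Now H_k = ker ∂_k / im ∂_{k+1}, so:

  H_0: rank C_0 − rank ∂_1 = 4 − 3 = 1, and the invariant factors of ∂_1 are all 1, so H_0 ≅ Z.
  H_1: rank ker ∂_1 − rank ∂_2 = (4 − 3) − 0 = 1, and there is no ∂_2, so H_1 ≅ Z.

As a check, the Euler characteristic is 4 − 4 = 0, which agrees with 1 − 1 = 0.
(K is a triangulation of the circle S^1.)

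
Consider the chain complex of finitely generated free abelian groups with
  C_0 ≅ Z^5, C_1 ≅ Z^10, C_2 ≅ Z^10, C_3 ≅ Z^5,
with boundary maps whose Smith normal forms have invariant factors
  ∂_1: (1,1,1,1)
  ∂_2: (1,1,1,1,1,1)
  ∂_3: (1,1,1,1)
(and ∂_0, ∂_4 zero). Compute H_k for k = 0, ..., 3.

H_0 ≅ Z,  H_1 = 0,  H_2 = 0,  H_3 ≅ Z.

H_0: b_0 = 5 − 0 − 4 = 1; torsion from ∂_1 factors > 1: none. So H_0 ≅ Z.
H_1: b_1 = 10 − 4 − 6 = 0; torsion from ∂_2 factors > 1: none. So H_1 ≅ 0.
H_2: b_2 = 10 − 6 − 4 = 0; torsion from ∂_3 factors > 1: none. So H_2 ≅ 0.
H_3: b_3 = 5 − 4 − 0 = 1; torsion from ∂_4 factors > 1: none. So H_3 ≅ Z.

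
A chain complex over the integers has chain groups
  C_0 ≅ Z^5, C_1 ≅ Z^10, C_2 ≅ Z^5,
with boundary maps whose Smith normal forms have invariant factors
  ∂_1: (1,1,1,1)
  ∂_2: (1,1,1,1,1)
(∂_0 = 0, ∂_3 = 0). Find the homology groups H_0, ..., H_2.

H_0 ≅ Z,  H_1 ≅ Z,  H_2 = 0.

H_0: b_0 = 5 − 0 − 4 = 1; torsion from ∂_1 factors > 1: none. So H_0 ≅ Z.
H_1: b_1 = 10 − 4 − 5 = 1; torsion from ∂_2 factors > 1: none. So H_1 ≅ Z.
H_2: b_2 = 5 − 5 − 0 = 0; torsion from ∂_3 factors > 1: none. So H_2 ≅ 0.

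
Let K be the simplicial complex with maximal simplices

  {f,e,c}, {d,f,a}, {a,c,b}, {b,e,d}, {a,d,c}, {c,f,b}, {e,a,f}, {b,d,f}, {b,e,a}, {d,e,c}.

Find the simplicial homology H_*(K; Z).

Fix the vertex order a < b < c < d < e < f and write every simplex with vertices in increasing order. Then dim K = 2 and the simplices of K are:

  0-simplices (6): a, b, c, d, e, f
  1-simplices (15): ab, ac, ad, ae, af, bc, bd, be, bf, cd, ce, cf, de, df, ef
  2-simplices (10): abc, abe, acd, adf, aef, bcf, bde, bdf, cde, cef

giving chain groups C_0 ≅ Z^6, C_1 ≅ Z^15, C_2 ≅ Z^10.

Boundary ∂_1: C_1 → C_0 sends each edge [p,q] (with p < q) to q − p. For instance
  ∂bd = d − b.
This gives a 6×15 integer matrix of rank 5; reducing to Smith normal form yields diagonal entries (1,1,1,1,1).

The boundary map ∂_2: C_2 → C_1 maps a triangle to the signed sum of its edges. For instance
  ∂abe = be − ae + ab,
  ∂bcf = cf − bf + bc.
The resulting 15×10 matrix has rank 10, and its Smith normal form has invariant factors (1,1,1,1,1,1,1,1,1,2).

Reading off H_k = ker ∂_k / im ∂_{k+1}:

  H_0: rank C_0 − rank ∂_1 = 6 − 5 = 1, and the invariant factors of ∂_1 are all 1, so H_0 ≅ Z.
  H_1: rank ker ∂_1 − rank ∂_2 = (15 − 5) − 10 = 0, and ∂_2 has invariant factor 2 > 1, so H_1 ≅ Z/2Z.
  H_2: rank ker ∂_2 − rank ∂_3 = (10 − 10) − 0 = 0, and there is no ∂_3, so H_2 ≅ 0.

(K is a triangulation of the real projective plane RP^2.)

H_0 = Z,  H_1 = Z/2Z,  H_2 = 0.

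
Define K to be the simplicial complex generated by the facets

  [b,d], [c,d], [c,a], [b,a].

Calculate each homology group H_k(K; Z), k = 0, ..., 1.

Fix the vertex order a < b < c < d and write every simplex with vertices in increasing order. Then dim K = 1 and the simplices of K are:

  0-simplices (4): a, b, c, d
  1-simplices (4): ab, ac, bd, cd

so the chain groups are C_0 ≅ Z^4, C_1 ≅ Z^4.

Boundary ∂_1: C_1 → C_0 maps an edge to its endpoints' difference, ∂[p,q] = q − p.
This gives a 4×4 integer matrix of rank 3; reducing to Smith normal form yields diagonal entries (1,1,1).

Now H_k = ker ∂_k / im ∂_{k+1}, so:

  H_0: rank C_0 − rank ∂_1 = 4 − 3 = 1, and the invariant factors of ∂_1 are all 1, so H_0 = Z.
  H_1: rank ker ∂_1 − rank ∂_2 = (4 − 3) − 0 = 1, and there is no ∂_2, so H_1 = Z.

(K is a triangulation of the circle S^1.)

H_0 ≅ Z,  H_1 ≅ Z.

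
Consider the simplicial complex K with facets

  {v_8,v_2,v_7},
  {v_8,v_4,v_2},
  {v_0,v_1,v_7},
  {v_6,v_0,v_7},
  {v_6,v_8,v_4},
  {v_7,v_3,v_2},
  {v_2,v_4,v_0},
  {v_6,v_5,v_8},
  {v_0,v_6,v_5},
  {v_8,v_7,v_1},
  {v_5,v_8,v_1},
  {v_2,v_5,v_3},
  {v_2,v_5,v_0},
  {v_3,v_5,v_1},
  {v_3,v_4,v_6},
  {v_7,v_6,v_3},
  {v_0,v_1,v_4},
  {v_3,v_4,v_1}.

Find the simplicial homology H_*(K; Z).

H_0 ≅ Z,  H_1 ≅ Z^2,  H_2 ≅ Z.

Fix the vertex order v_0 < v_1 < v_2 < v_3 < v_4 < v_5 < v_6 < v_7 < v_8 and write every simplex with vertices in increasing order. Then dim K = 2 and the simplices of K are:

  0-simplices (9): [v_0], [v_1], [v_2], [v_3], [v_4], [v_5], [v_6], [v_7], [v_8]
  1-simplices (27): (27 of them)
  2-simplices (18): (18 of them)

giving chain groups C_0 ≅ Z^9, C_1 ≅ Z^27, C_2 ≅ Z^18.

The boundary map ∂_1: C_1 → C_0 is given by ∂[p,q] = [q] − [p].
This gives a 9×27 integer matrix of rank 8; reducing to Smith normal form yields diagonal entries (1,1,1,1,1,1,1,1).

Boundary ∂_2: C_2 → C_1 sends each 2-simplex [p,q,r] to [q,r] − [p,r] + [p,q]. For instance
  ∂[v_0,v_1,v_7] = [v_1,v_7] − [v_0,v_7] + [v_0,v_1],
  ∂[v_0,v_2,v_4] = [v_2,v_4] − [v_0,v_4] + [v_0,v_2].
The 27×18 boundary matrix has rank 17 and Smith normal form diag(1,1,1,1,1,1,1,1,1,1,1,1,1,1,1,1,1).

From H_k ≅ ker(∂_k) / im(∂_{k+1}) we obtain:

  H_0: rank C_0 − rank ∂_1 = 9 − 8 = 1, and the invariant factors of ∂_1 are all 1, so H_0 ≅ Z.
  H_1: rank ker ∂_1 − rank ∂_2 = (27 − 8) − 17 = 2, and the invariant factors of ∂_2 are all 1, so H_1 ≅ Z^2.
  H_2: rank ker ∂_2 − rank ∂_3 = (18 − 17) − 0 = 1, and there is no ∂_3, so H_2 ≅ Z.

As a check, the Euler characteristic is 9 − 27 + 18 = 0, which agrees with 1 − 2 + 1 = 0.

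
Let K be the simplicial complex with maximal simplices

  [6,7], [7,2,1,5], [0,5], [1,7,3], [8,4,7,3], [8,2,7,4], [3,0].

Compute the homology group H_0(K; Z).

Order the vertices as 0 < 1 < 2 < 3 < 4 < 5 < 6 < 7 < 8. Listing each simplex with vertices in this order, K has dimension 3 with simplices:

  0-simplices (9): [0], [1], [2], [3], [4], [5], [6], [7], [8]
  1-simplices (18): [0,3], [0,5], [1,2], [1,3], [1,5], [1,7], [2,4], [2,5], [2,7], [2,8], [3,4], [3,7], [3,8], [4,7], [4,8], [5,7], [6,7], [7,8]
  2-simplices (12): [1,2,5], [1,2,7], [1,3,7], [1,5,7], [2,4,7], [2,4,8], [2,5,7], [2,7,8], [3,4,7], [3,4,8], [3,7,8], [4,7,8]
  3-simplices (3): [1,2,5,7], [2,4,7,8], [3,4,7,8]

giving chain groups C_0 ≅ Z^9, C_1 ≅ Z^18, C_2 ≅ Z^12, C_3 ≅ Z^3.

Boundary ∂_1: C_1 → C_0 sends each edge [p,q] (with p < q) to q − p. For instance
  ∂[2,8] = [8] − [2].
This gives a 9×18 integer matrix of rank 8; reducing to Smith normal form yields diagonal entries (1,1,1,1,1,1,1,1).

Boundary ∂_2: C_2 → C_1 sends each 2-simplex [p,q,r] to [q,r] − [p,r] + [p,q]. For instance
  ∂[3,4,8] = [4,8] − [3,8] + [3,4],
  ∂[2,7,8] = [7,8] − [2,8] + [2,7].
The resulting 18×12 matrix has rank 9, and its Smith normal form has invariant factors (1,1,1,1,1,1,1,1,1).

Boundary ∂_3: C_3 → C_2 sends each 3-simplex σ to the alternating sum Σ_i (−1)^i (σ with its i-th vertex removed). For instance
  ∂[2,4,7,8] = [4,7,8] − [2,7,8] + [2,4,8] − [2,4,7],
  ∂[1,2,5,7] = [2,5,7] − [1,5,7] + [1,2,7] − [1,2,5].
This gives a 12×3 integer matrix of rank 3; reducing to Smith normal form yields diagonal entries (1,1,1).

Reading off H_k = ker ∂_k / im ∂_{k+1}:

  H_0: rank C_0 − rank ∂_1 = 9 − 8 = 1, and the invariant factors of ∂_1 are all 1, so H_0 = Z.

H_0 = Z.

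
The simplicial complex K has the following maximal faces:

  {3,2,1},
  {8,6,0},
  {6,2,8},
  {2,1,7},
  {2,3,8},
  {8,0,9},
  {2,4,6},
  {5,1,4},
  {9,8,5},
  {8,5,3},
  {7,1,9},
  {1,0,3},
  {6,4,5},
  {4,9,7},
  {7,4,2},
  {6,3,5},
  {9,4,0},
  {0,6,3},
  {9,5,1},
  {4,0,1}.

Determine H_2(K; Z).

H_2 ≅ 0.

Fix the vertex order 0 < 1 < 2 < 3 < 4 < 5 < 6 < 7 < 8 < 9 and write every simplex with vertices in increasing order. Then dim K = 2 and the simplices of K are:

  0-simplices (10): [0], [1], [2], [3], [4], [5], [6], [7], [8], [9]
  1-simplices (30): (30 of them)
  2-simplices (20): (20 of them)

giving chain groups C_0 ≅ Z^10, C_1 ≅ Z^30, C_2 ≅ Z^20.

∂_1: C_1 → C_0 sends each edge [p,q] (with p < q) to q − p. For instance
  ∂[4,9] = [9] − [4].
The 10×30 boundary matrix has rank 9 and Smith normal form diag(1,1,1,1,1,1,1,1,1).

The boundary map ∂_2: C_2 → C_1 maps a triangle to the signed sum of its edges. For instance
  ∂[3,5,8] = [5,8] − [3,8] + [3,5],
  ∂[4,7,9] = [7,9] − [4,9] + [4,7].
This gives a 30×20 integer matrix of rank 20; reducing to Smith normal form yields diagonal entries (1,1,1,1,1,1,1,1,1,1,1,1,1,1,1,1,1,1,1,2).

Now H_k = ker ∂_k / im ∂_{k+1}, so:

  H_2: rank ker ∂_2 − rank ∂_3 = (20 − 20) − 0 = 0, and there is no ∂_3, so H_2 = 0.

(K is a triangulation of the Klein bottle.)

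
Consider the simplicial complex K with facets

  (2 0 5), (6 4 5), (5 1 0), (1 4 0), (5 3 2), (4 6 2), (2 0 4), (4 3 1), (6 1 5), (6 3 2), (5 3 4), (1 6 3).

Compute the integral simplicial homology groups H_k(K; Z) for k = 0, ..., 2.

H_0 ≅ Z,  H_1 ≅ Z_2,  H_2 = 0.

We work with the vertex ordering 0 < 1 < 2 < 3 < 4 < 5 < 6. The simplices of K, each written with vertices in increasing order, are:

  0-simplices (7): [0], [1], [2], [3], [4], [5], [6]
  1-simplices (18): [0,1], [0,2], [0,4], [0,5], [1,3], [1,4], [1,5], [1,6], [2,3], [2,4], [2,5], [2,6], [3,4], [3,5], [3,6], [4,5], [4,6], [5,6]
  2-simplices (12): [0,1,4], [0,1,5], [0,2,4], [0,2,5], [1,3,4], [1,3,6], [1,5,6], [2,3,5], [2,3,6], [2,4,6], [3,4,5], [4,5,6]

giving chain groups C_0 ≅ Z^7, C_1 ≅ Z^18, C_2 ≅ Z^12.

The boundary map ∂_1: C_1 → C_0 sends each edge [p,q] (with p < q) to q − p. For instance
  ∂[2,3] = [3] − [2].
The 7×18 boundary matrix has rank 6 and Smith normal form diag(1,1,1,1,1,1).

The boundary map ∂_2: C_2 → C_1 sends each 2-simplex [p,q,r] to [q,r] − [p,r] + [p,q]. For instance
  ∂[1,3,6] = [3,6] − [1,6] + [1,3],
  ∂[4,5,6] = [5,6] − [4,6] + [4,5].
This gives a 18×12 integer matrix of rank 12; reducing to Smith normal form yields diagonal entries (1,1,1,1,1,1,1,1,1,1,1,2).

Reading off H_k = ker ∂_k / im ∂_{k+1}:

  H_0: rank C_0 − rank ∂_1 = 7 − 6 = 1, and the invariant factors of ∂_1 are all 1, so H_0 = Z.
  H_1: rank ker ∂_1 − rank ∂_2 = (18 − 6) − 12 = 0, and ∂_2 has invariant factor 2 > 1, so H_1 = Z_2.
  H_2: rank ker ∂_2 − rank ∂_3 = (12 − 12) − 0 = 0, and there is no ∂_3, so H_2 = 0.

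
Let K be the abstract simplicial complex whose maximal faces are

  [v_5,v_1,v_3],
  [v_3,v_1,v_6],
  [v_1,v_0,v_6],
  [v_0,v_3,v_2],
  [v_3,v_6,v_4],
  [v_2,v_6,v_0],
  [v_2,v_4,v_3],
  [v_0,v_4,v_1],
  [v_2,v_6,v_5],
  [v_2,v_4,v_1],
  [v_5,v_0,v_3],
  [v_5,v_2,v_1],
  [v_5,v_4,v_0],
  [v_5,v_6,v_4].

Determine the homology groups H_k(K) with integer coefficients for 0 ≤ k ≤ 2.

K has 7 vertices, 21 edges, 14 triangles.
rank ∂_0 = 0, rank ∂_1 = 6 ⇒ b_0 = 7 − 0 − 6 = 1; all invariant factors of ∂_1 are 1 so no torsion. So H_0 = Z.
rank ∂_1 = 6, rank ∂_2 = 13 ⇒ b_1 = 21 − 6 − 13 = 2; all invariant factors of ∂_2 are 1 so no torsion. So H_1 = Z^2.
rank ∂_2 = 13, rank ∂_3 = 0 ⇒ b_2 = 14 − 13 − 0 = 1. So H_2 = Z.

H_0 = Z,  H_1 = Z^2,  H_2 = Z.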